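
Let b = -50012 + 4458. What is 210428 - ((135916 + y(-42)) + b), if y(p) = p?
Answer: 120108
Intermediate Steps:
b = -45554
210428 - ((135916 + y(-42)) + b) = 210428 - ((135916 - 42) - 45554) = 210428 - (135874 - 45554) = 210428 - 1*90320 = 210428 - 90320 = 120108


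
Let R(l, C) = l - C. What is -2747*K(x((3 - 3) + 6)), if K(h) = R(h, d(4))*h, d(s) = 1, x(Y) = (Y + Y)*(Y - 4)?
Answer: -1516344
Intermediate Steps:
x(Y) = 2*Y*(-4 + Y) (x(Y) = (2*Y)*(-4 + Y) = 2*Y*(-4 + Y))
K(h) = h*(-1 + h) (K(h) = (h - 1*1)*h = (h - 1)*h = (-1 + h)*h = h*(-1 + h))
-2747*K(x((3 - 3) + 6)) = -2747*2*((3 - 3) + 6)*(-4 + ((3 - 3) + 6))*(-1 + 2*((3 - 3) + 6)*(-4 + ((3 - 3) + 6))) = -2747*2*(0 + 6)*(-4 + (0 + 6))*(-1 + 2*(0 + 6)*(-4 + (0 + 6))) = -2747*2*6*(-4 + 6)*(-1 + 2*6*(-4 + 6)) = -2747*2*6*2*(-1 + 2*6*2) = -65928*(-1 + 24) = -65928*23 = -2747*552 = -1516344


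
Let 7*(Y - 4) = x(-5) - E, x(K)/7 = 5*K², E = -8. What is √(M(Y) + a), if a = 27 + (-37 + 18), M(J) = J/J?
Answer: 3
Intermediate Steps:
x(K) = 35*K² (x(K) = 7*(5*K²) = 35*K²)
Y = 911/7 (Y = 4 + (35*(-5)² - 1*(-8))/7 = 4 + (35*25 + 8)/7 = 4 + (875 + 8)/7 = 4 + (⅐)*883 = 4 + 883/7 = 911/7 ≈ 130.14)
M(J) = 1
a = 8 (a = 27 - 19 = 8)
√(M(Y) + a) = √(1 + 8) = √9 = 3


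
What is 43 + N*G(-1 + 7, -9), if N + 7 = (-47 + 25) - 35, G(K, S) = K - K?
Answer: 43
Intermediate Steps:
G(K, S) = 0
N = -64 (N = -7 + ((-47 + 25) - 35) = -7 + (-22 - 35) = -7 - 57 = -64)
43 + N*G(-1 + 7, -9) = 43 - 64*0 = 43 + 0 = 43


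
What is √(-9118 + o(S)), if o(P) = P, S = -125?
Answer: 3*I*√1027 ≈ 96.141*I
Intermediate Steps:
√(-9118 + o(S)) = √(-9118 - 125) = √(-9243) = 3*I*√1027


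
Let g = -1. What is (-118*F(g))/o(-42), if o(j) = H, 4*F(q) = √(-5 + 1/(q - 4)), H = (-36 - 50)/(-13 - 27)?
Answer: -118*I*√130/43 ≈ -31.289*I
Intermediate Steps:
H = 43/20 (H = -86/(-40) = -86*(-1/40) = 43/20 ≈ 2.1500)
F(q) = √(-5 + 1/(-4 + q))/4 (F(q) = √(-5 + 1/(q - 4))/4 = √(-5 + 1/(-4 + q))/4)
o(j) = 43/20
(-118*F(g))/o(-42) = (-59*√((21 - 5*(-1))/(-4 - 1))/2)/(43/20) = -59*√((21 + 5)/(-5))/2*(20/43) = -59*√(-⅕*26)/2*(20/43) = -59*√(-26/5)/2*(20/43) = -59*I*√130/5/2*(20/43) = -59*I*√130/10*(20/43) = -118*I*√130/43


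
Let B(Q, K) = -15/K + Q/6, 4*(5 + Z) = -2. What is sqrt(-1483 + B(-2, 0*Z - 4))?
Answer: I*sqrt(53265)/6 ≈ 38.465*I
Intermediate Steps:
Z = -11/2 (Z = -5 + (1/4)*(-2) = -5 - 1/2 = -11/2 ≈ -5.5000)
B(Q, K) = -15/K + Q/6 (B(Q, K) = -15/K + Q*(1/6) = -15/K + Q/6)
sqrt(-1483 + B(-2, 0*Z - 4)) = sqrt(-1483 + (-15/(0*(-11/2) - 4) + (1/6)*(-2))) = sqrt(-1483 + (-15/(0 - 4) - 1/3)) = sqrt(-1483 + (-15/(-4) - 1/3)) = sqrt(-1483 + (-15*(-1/4) - 1/3)) = sqrt(-1483 + (15/4 - 1/3)) = sqrt(-1483 + 41/12) = sqrt(-17755/12) = I*sqrt(53265)/6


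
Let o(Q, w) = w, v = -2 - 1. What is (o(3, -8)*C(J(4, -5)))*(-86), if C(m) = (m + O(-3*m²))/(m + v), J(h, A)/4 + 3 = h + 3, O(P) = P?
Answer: -517376/13 ≈ -39798.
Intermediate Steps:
v = -3
J(h, A) = 4*h (J(h, A) = -12 + 4*(h + 3) = -12 + 4*(3 + h) = -12 + (12 + 4*h) = 4*h)
C(m) = (m - 3*m²)/(-3 + m) (C(m) = (m - 3*m²)/(m - 3) = (m - 3*m²)/(-3 + m))
(o(3, -8)*C(J(4, -5)))*(-86) = -8*4*4*(1 - 12*4)/(-3 + 4*4)*(-86) = -128*(1 - 3*16)/(-3 + 16)*(-86) = -128*(1 - 48)/13*(-86) = -128*(-47)/13*(-86) = -8*(-752/13)*(-86) = (6016/13)*(-86) = -517376/13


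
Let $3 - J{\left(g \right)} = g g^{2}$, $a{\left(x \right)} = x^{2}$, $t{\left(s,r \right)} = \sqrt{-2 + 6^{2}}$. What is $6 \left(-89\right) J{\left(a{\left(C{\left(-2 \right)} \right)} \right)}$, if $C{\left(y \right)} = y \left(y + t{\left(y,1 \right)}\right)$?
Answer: $3994762686 - 666568704 \sqrt{34} \approx 1.0803 \cdot 10^{8}$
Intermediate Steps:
$t{\left(s,r \right)} = \sqrt{34}$ ($t{\left(s,r \right)} = \sqrt{-2 + 36} = \sqrt{34}$)
$C{\left(y \right)} = y \left(y + \sqrt{34}\right)$
$J{\left(g \right)} = 3 - g^{3}$ ($J{\left(g \right)} = 3 - g g^{2} = 3 - g^{3}$)
$6 \left(-89\right) J{\left(a{\left(C{\left(-2 \right)} \right)} \right)} = 6 \left(-89\right) \left(3 - \left(\left(- 2 \left(-2 + \sqrt{34}\right)\right)^{2}\right)^{3}\right) = - 534 \left(3 - \left(\left(4 - 2 \sqrt{34}\right)^{2}\right)^{3}\right) = - 534 \left(3 - \left(4 - 2 \sqrt{34}\right)^{6}\right) = -1602 + 534 \left(4 - 2 \sqrt{34}\right)^{6}$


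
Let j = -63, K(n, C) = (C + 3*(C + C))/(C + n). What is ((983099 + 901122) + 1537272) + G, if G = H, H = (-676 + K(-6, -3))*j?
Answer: 3463934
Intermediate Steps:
K(n, C) = 7*C/(C + n) (K(n, C) = (C + 3*(2*C))/(C + n) = (C + 6*C)/(C + n) = (7*C)/(C + n) = 7*C/(C + n))
H = 42441 (H = (-676 + 7*(-3)/(-3 - 6))*(-63) = (-676 + 7*(-3)/(-9))*(-63) = (-676 + 7*(-3)*(-1/9))*(-63) = (-676 + 7/3)*(-63) = -2021/3*(-63) = 42441)
G = 42441
((983099 + 901122) + 1537272) + G = ((983099 + 901122) + 1537272) + 42441 = (1884221 + 1537272) + 42441 = 3421493 + 42441 = 3463934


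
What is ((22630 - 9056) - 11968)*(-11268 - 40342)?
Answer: -82885660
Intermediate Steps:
((22630 - 9056) - 11968)*(-11268 - 40342) = (13574 - 11968)*(-51610) = 1606*(-51610) = -82885660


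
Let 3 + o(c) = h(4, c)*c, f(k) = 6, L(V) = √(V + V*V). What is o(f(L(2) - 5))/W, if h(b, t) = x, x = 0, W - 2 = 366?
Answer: -3/368 ≈ -0.0081522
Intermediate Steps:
W = 368 (W = 2 + 366 = 368)
L(V) = √(V + V²)
h(b, t) = 0
o(c) = -3 (o(c) = -3 + 0*c = -3 + 0 = -3)
o(f(L(2) - 5))/W = -3/368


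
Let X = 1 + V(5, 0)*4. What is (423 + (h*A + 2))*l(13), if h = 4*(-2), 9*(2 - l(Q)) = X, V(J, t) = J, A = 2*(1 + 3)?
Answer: -361/3 ≈ -120.33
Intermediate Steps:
A = 8 (A = 2*4 = 8)
X = 21 (X = 1 + 5*4 = 1 + 20 = 21)
l(Q) = -⅓ (l(Q) = 2 - ⅑*21 = 2 - 7/3 = -⅓)
h = -8
(423 + (h*A + 2))*l(13) = (423 + (-8*8 + 2))*(-⅓) = (423 + (-64 + 2))*(-⅓) = (423 - 62)*(-⅓) = 361*(-⅓) = -361/3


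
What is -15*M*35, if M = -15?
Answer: 7875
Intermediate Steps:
-15*M*35 = -15*(-15)*35 = 225*35 = 7875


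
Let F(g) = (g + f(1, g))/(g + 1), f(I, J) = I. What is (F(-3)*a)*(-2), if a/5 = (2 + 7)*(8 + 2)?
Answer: -900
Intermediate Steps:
a = 450 (a = 5*((2 + 7)*(8 + 2)) = 5*(9*10) = 5*90 = 450)
F(g) = 1 (F(g) = (g + 1)/(g + 1) = (1 + g)/(1 + g) = 1)
(F(-3)*a)*(-2) = (1*450)*(-2) = 450*(-2) = -900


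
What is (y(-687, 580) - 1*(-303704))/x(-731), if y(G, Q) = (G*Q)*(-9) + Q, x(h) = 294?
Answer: 648404/49 ≈ 13233.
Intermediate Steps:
y(G, Q) = Q - 9*G*Q (y(G, Q) = -9*G*Q + Q = Q - 9*G*Q)
(y(-687, 580) - 1*(-303704))/x(-731) = (580*(1 - 9*(-687)) - 1*(-303704))/294 = (580*(1 + 6183) + 303704)*(1/294) = (580*6184 + 303704)*(1/294) = (3586720 + 303704)*(1/294) = 3890424*(1/294) = 648404/49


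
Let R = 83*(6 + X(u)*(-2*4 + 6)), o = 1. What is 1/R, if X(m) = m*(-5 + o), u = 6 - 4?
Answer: 1/1826 ≈ 0.00054764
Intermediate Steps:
u = 2
X(m) = -4*m (X(m) = m*(-5 + 1) = m*(-4) = -4*m)
R = 1826 (R = 83*(6 + (-4*2)*(-2*4 + 6)) = 83*(6 - 8*(-8 + 6)) = 83*(6 - 8*(-2)) = 83*(6 + 16) = 83*22 = 1826)
1/R = 1/1826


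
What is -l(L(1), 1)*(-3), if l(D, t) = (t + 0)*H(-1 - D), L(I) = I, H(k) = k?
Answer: -6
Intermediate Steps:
l(D, t) = t*(-1 - D) (l(D, t) = (t + 0)*(-1 - D) = t*(-1 - D))
-l(L(1), 1)*(-3) = -(-1)*(1 + 1)*(-3) = -(-1)*2*(-3) = -1*(-2)*(-3) = 2*(-3) = -6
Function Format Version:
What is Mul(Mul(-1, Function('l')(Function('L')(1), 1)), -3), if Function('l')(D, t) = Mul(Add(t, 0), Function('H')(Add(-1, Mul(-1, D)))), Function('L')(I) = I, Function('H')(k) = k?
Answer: -6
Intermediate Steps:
Function('l')(D, t) = Mul(t, Add(-1, Mul(-1, D))) (Function('l')(D, t) = Mul(Add(t, 0), Add(-1, Mul(-1, D))) = Mul(t, Add(-1, Mul(-1, D))))
Mul(Mul(-1, Function('l')(Function('L')(1), 1)), -3) = Mul(Mul(-1, Mul(-1, 1, Add(1, 1))), -3) = Mul(Mul(-1, Mul(-1, 1, 2)), -3) = Mul(Mul(-1, -2), -3) = Mul(2, -3) = -6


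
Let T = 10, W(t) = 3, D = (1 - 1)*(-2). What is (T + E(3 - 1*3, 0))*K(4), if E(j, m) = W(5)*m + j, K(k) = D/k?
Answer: 0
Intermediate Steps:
D = 0 (D = 0*(-2) = 0)
K(k) = 0 (K(k) = 0/k = 0)
E(j, m) = j + 3*m (E(j, m) = 3*m + j = j + 3*m)
(T + E(3 - 1*3, 0))*K(4) = (10 + ((3 - 1*3) + 3*0))*0 = (10 + ((3 - 3) + 0))*0 = (10 + (0 + 0))*0 = (10 + 0)*0 = 10*0 = 0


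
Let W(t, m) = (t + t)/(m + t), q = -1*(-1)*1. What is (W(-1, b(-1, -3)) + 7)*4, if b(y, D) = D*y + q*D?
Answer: 36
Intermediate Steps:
q = 1 (q = 1*1 = 1)
b(y, D) = D + D*y (b(y, D) = D*y + 1*D = D*y + D = D + D*y)
W(t, m) = 2*t/(m + t) (W(t, m) = (2*t)/(m + t) = 2*t/(m + t))
(W(-1, b(-1, -3)) + 7)*4 = (2*(-1)/(-3*(1 - 1) - 1) + 7)*4 = (2*(-1)/(-3*0 - 1) + 7)*4 = (2*(-1)/(0 - 1) + 7)*4 = (2*(-1)/(-1) + 7)*4 = (2*(-1)*(-1) + 7)*4 = (2 + 7)*4 = 9*4 = 36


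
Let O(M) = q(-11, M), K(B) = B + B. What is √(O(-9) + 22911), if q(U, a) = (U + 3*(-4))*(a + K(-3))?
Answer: 6*√646 ≈ 152.50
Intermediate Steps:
K(B) = 2*B
q(U, a) = (-12 + U)*(-6 + a) (q(U, a) = (U + 3*(-4))*(a + 2*(-3)) = (U - 12)*(a - 6) = (-12 + U)*(-6 + a))
O(M) = 138 - 23*M (O(M) = 72 - 12*M - 6*(-11) - 11*M = 72 - 12*M + 66 - 11*M = 138 - 23*M)
√(O(-9) + 22911) = √((138 - 23*(-9)) + 22911) = √((138 + 207) + 22911) = √(345 + 22911) = √23256 = 6*√646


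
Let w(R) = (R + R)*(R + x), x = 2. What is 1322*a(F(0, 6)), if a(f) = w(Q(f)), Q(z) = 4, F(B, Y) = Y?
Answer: 63456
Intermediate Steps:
w(R) = 2*R*(2 + R) (w(R) = (R + R)*(R + 2) = (2*R)*(2 + R) = 2*R*(2 + R))
a(f) = 48 (a(f) = 2*4*(2 + 4) = 2*4*6 = 48)
1322*a(F(0, 6)) = 1322*48 = 63456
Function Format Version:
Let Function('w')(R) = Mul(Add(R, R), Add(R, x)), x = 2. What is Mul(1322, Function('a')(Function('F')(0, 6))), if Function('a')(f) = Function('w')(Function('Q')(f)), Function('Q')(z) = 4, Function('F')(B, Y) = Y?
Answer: 63456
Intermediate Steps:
Function('w')(R) = Mul(2, R, Add(2, R)) (Function('w')(R) = Mul(Add(R, R), Add(R, 2)) = Mul(Mul(2, R), Add(2, R)) = Mul(2, R, Add(2, R)))
Function('a')(f) = 48 (Function('a')(f) = Mul(2, 4, Add(2, 4)) = Mul(2, 4, 6) = 48)
Mul(1322, Function('a')(Function('F')(0, 6))) = Mul(1322, 48) = 63456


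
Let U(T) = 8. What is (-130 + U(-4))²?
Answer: 14884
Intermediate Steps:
(-130 + U(-4))² = (-130 + 8)² = (-122)² = 14884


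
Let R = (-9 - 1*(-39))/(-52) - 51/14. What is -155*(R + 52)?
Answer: -673940/91 ≈ -7405.9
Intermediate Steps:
R = -384/91 (R = (-9 + 39)*(-1/52) - 51*1/14 = 30*(-1/52) - 51/14 = -15/26 - 51/14 = -384/91 ≈ -4.2198)
-155*(R + 52) = -155*(-384/91 + 52) = -155*4348/91 = -673940/91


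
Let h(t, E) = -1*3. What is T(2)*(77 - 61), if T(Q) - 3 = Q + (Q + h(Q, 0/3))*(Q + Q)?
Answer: 16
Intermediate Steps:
h(t, E) = -3
T(Q) = 3 + Q + 2*Q*(-3 + Q) (T(Q) = 3 + (Q + (Q - 3)*(Q + Q)) = 3 + (Q + (-3 + Q)*(2*Q)) = 3 + (Q + 2*Q*(-3 + Q)) = 3 + Q + 2*Q*(-3 + Q))
T(2)*(77 - 61) = (3 - 5*2 + 2*2²)*(77 - 61) = (3 - 10 + 2*4)*16 = (3 - 10 + 8)*16 = 1*16 = 16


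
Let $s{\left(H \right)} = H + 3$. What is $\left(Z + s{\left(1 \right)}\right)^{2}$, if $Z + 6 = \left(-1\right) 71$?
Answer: $5329$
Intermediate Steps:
$s{\left(H \right)} = 3 + H$
$Z = -77$ ($Z = -6 - 71 = -77$)
$\left(Z + s{\left(1 \right)}\right)^{2} = \left(-77 + \left(3 + 1\right)\right)^{2} = \left(-77 + 4\right)^{2} = \left(-73\right)^{2} = 5329$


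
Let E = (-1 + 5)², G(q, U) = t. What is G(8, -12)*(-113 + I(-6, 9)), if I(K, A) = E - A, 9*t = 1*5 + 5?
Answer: -1060/9 ≈ -117.78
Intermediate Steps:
t = 10/9 (t = (1*5 + 5)/9 = (5 + 5)/9 = (⅑)*10 = 10/9 ≈ 1.1111)
G(q, U) = 10/9
E = 16 (E = 4² = 16)
I(K, A) = 16 - A
G(8, -12)*(-113 + I(-6, 9)) = 10*(-113 + (16 - 1*9))/9 = 10*(-113 + (16 - 9))/9 = 10*(-113 + 7)/9 = (10/9)*(-106) = -1060/9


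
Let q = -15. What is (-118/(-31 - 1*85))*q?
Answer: -885/58 ≈ -15.259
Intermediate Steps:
(-118/(-31 - 1*85))*q = -118/(-31 - 1*85)*(-15) = -118/(-31 - 85)*(-15) = -118/(-116)*(-15) = -118*(-1/116)*(-15) = (59/58)*(-15) = -885/58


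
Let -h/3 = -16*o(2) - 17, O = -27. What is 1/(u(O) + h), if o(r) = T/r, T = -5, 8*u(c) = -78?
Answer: -4/315 ≈ -0.012698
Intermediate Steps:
u(c) = -39/4 (u(c) = (1/8)*(-78) = -39/4)
o(r) = -5/r
h = -69 (h = -3*(-(-80)/2 - 17) = -3*(-16*(-5/2) - 17) = -3*(40 - 17) = -3*23 = -69)
1/(u(O) + h) = 1/(-39/4 - 69) = 1/(-315/4) = -4/315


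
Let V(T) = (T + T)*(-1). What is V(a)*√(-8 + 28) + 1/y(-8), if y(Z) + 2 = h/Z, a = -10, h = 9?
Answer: -8/25 + 40*√5 ≈ 89.123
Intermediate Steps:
V(T) = -2*T (V(T) = (2*T)*(-1) = -2*T)
y(Z) = -2 + 9/Z
V(a)*√(-8 + 28) + 1/y(-8) = (-2*(-10))*√(-8 + 28) + 1/(-2 + 9/(-8)) = 20*√20 + 1/(-2 + 9*(-⅛)) = 20*(2*√5) + 1/(-2 - 9/8) = 40*√5 + 1/(-25/8) = 40*√5 - 8/25 = -8/25 + 40*√5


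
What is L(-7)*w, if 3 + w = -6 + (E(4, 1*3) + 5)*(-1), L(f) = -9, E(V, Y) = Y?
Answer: 153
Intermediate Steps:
w = -17 (w = -3 + (-6 + (1*3 + 5)*(-1)) = -3 + (-6 + (3 + 5)*(-1)) = -3 + (-6 + 8*(-1)) = -3 + (-6 - 8) = -3 - 14 = -17)
L(-7)*w = -9*(-17) = 153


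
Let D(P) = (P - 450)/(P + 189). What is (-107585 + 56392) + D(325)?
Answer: -26313327/514 ≈ -51193.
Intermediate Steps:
D(P) = (-450 + P)/(189 + P)
(-107585 + 56392) + D(325) = (-107585 + 56392) + (-450 + 325)/(189 + 325) = -51193 - 125/514 = -26313327/514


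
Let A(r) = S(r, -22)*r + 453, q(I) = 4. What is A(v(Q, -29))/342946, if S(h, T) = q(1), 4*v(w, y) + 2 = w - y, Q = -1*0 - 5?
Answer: 475/342946 ≈ 0.0013851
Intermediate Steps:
Q = -5 (Q = 0 - 5 = -5)
v(w, y) = -½ - y/4 + w/4 (v(w, y) = -½ + (w - y)/4 = -½ + (-y/4 + w/4) = -½ - y/4 + w/4)
S(h, T) = 4
A(r) = 453 + 4*r (A(r) = 4*r + 453 = 453 + 4*r)
A(v(Q, -29))/342946 = (453 + 4*(-½ - ¼*(-29) + (¼)*(-5)))/342946 = (453 + 4*(-½ + 29/4 - 5/4))*(1/342946) = (453 + 4*(11/2))*(1/342946) = (453 + 22)*(1/342946) = 475*(1/342946) = 475/342946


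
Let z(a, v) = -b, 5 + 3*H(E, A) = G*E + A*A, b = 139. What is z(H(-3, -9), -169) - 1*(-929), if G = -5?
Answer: 790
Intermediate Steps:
H(E, A) = -5/3 - 5*E/3 + A²/3 (H(E, A) = -5/3 + (-5*E + A*A)/3 = -5/3 + (-5*E + A²)/3 = -5/3 + (A² - 5*E)/3 = -5/3 + (-5*E/3 + A²/3) = -5/3 - 5*E/3 + A²/3)
z(a, v) = -139 (z(a, v) = -1*139 = -139)
z(H(-3, -9), -169) - 1*(-929) = -139 - 1*(-929) = -139 + 929 = 790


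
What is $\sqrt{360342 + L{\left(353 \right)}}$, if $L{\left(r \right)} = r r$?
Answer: $\sqrt{484951} \approx 696.38$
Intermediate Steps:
$L{\left(r \right)} = r^{2}$
$\sqrt{360342 + L{\left(353 \right)}} = \sqrt{360342 + 353^{2}} = \sqrt{360342 + 124609} = \sqrt{484951}$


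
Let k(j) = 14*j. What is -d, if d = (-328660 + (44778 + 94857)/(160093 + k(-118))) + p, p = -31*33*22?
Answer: 55638952571/158441 ≈ 3.5117e+5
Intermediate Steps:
p = -22506 (p = -1023*22 = -22506)
d = -55638952571/158441 (d = (-328660 + (44778 + 94857)/(160093 + 14*(-118))) - 22506 = (-328660 + 139635/(160093 - 1652)) - 22506 = (-328660 + 139635/158441) - 22506 = -52073079425/158441 - 22506 = -55638952571/158441 ≈ -3.5117e+5)
-d = -1*(-55638952571/158441) = 55638952571/158441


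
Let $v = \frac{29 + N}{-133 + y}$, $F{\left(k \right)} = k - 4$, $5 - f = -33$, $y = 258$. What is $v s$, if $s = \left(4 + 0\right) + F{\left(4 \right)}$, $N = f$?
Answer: $\frac{268}{125} \approx 2.144$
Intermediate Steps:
$f = 38$ ($f = 5 - -33 = 5 + 33 = 38$)
$N = 38$
$F{\left(k \right)} = -4 + k$
$s = 4$ ($s = \left(4 + 0\right) + \left(-4 + 4\right) = 4 + 0 = 4$)
$v = \frac{67}{125}$ ($v = \frac{29 + 38}{-133 + 258} = \frac{67}{125} \approx 0.536$)
$v s = \frac{67}{125} \cdot 4 = \frac{268}{125}$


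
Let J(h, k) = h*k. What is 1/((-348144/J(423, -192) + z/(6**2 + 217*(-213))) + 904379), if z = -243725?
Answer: 5209668/4711564160339 ≈ 1.1057e-6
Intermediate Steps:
1/((-348144/J(423, -192) + z/(6**2 + 217*(-213))) + 904379) = 1/((-348144/(423*(-192)) - 243725/(6**2 + 217*(-213))) + 904379) = 1/((-348144/(-81216) - 243725/(36 - 46221)) + 904379) = 1/((-348144*(-1/81216) - 243725/(-46185)) + 904379) = 1/((7253/1692 - 243725*(-1/46185)) + 904379) = 1/((7253/1692 + 48745/9237) + 904379) = 1/(49824167/5209668 + 904379) = 1/(4711564160339/5209668) = 5209668/4711564160339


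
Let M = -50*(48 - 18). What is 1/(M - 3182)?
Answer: -1/4682 ≈ -0.00021358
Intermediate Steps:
M = -1500 (M = -50*30 = -1500)
1/(M - 3182) = 1/(-1500 - 3182) = 1/(-4682) = -1/4682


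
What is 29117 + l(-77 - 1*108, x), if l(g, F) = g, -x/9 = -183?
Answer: 28932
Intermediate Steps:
x = 1647 (x = -9*(-183) = 1647)
29117 + l(-77 - 1*108, x) = 29117 + (-77 - 1*108) = 29117 + (-77 - 108) = 29117 - 185 = 28932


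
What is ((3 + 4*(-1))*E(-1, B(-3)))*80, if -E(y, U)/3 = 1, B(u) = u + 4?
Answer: 240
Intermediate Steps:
B(u) = 4 + u
E(y, U) = -3 (E(y, U) = -3*1 = -3)
((3 + 4*(-1))*E(-1, B(-3)))*80 = ((3 + 4*(-1))*(-3))*80 = ((3 - 4)*(-3))*80 = -1*(-3)*80 = 3*80 = 240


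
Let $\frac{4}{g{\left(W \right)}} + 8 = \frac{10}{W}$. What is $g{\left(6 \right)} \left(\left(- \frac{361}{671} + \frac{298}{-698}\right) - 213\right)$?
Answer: $\frac{601273140}{4449401} \approx 135.14$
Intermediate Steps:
$g{\left(W \right)} = \frac{4}{-8 + \frac{10}{W}}$
$g{\left(6 \right)} \left(\left(- \frac{361}{671} + \frac{298}{-698}\right) - 213\right) = \left(-2\right) 6 \frac{1}{-5 + 4 \cdot 6} \left(\left(- \frac{361}{671} + \frac{298}{-698}\right) - 213\right) = \left(-2\right) 6 \frac{1}{-5 + 24} \left(\left(\left(-361\right) \frac{1}{671} + 298 \left(- \frac{1}{698}\right)\right) - 213\right) = \left(-2\right) 6 \cdot \frac{1}{19} \left(\left(- \frac{361}{671} - \frac{149}{349}\right) - 213\right) = \left(-2\right) 6 \cdot \frac{1}{19} \left(- \frac{225968}{234179} - 213\right) = \left(- \frac{12}{19}\right) \left(- \frac{50106095}{234179}\right) = \frac{601273140}{4449401}$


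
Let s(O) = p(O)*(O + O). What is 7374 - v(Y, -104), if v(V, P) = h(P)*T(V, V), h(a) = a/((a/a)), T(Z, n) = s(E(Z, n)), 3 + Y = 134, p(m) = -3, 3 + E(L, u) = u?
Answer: -72498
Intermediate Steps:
E(L, u) = -3 + u
s(O) = -6*O (s(O) = -3*(O + O) = -6*O)
Y = 131 (Y = -3 + 134 = 131)
T(Z, n) = 18 - 6*n (T(Z, n) = -6*(-3 + n) = 18 - 6*n)
h(a) = a (h(a) = a/1 = a*1 = a)
v(V, P) = P*(18 - 6*V)
7374 - v(Y, -104) = 7374 - 6*(-104)*(3 - 1*131) = 7374 - 6*(-104)*(3 - 131) = 7374 - 6*(-104)*(-128) = 7374 - 1*79872 = 7374 - 79872 = -72498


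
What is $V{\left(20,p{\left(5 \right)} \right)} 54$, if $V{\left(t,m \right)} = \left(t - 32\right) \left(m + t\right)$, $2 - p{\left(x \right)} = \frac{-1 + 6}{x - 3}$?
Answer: $-12636$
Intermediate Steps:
$p{\left(x \right)} = 2 - \frac{5}{-3 + x}$ ($p{\left(x \right)} = 2 - \frac{-1 + 6}{x - 3} = 2 - \frac{5}{-3 + x}$)
$V{\left(t,m \right)} = \left(-32 + t\right) \left(m + t\right)$
$V{\left(20,p{\left(5 \right)} \right)} 54 = \left(20^{2} - 32 \frac{-11 + 2 \cdot 5}{-3 + 5} - 640 + \frac{-11 + 2 \cdot 5}{-3 + 5} \cdot 20\right) 54 = \left(400 - 32 \frac{-11 + 10}{2} - 640 + \frac{-11 + 10}{2} \cdot 20\right) 54 = \left(400 - 32 \cdot \frac{1}{2} \left(-1\right) - 640 + \frac{1}{2} \left(-1\right) 20\right) 54 = \left(400 - -16 - 640 - 10\right) 54 = \left(400 + 16 - 640 - 10\right) 54 = \left(-234\right) 54 = -12636$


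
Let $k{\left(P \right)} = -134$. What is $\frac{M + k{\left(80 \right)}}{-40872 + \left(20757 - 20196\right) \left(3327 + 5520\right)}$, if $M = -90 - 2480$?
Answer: $- \frac{2704}{4922295} \approx -0.00054934$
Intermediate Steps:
$M = -2570$ ($M = -90 - 2480 = -2570$)
$\frac{M + k{\left(80 \right)}}{-40872 + \left(20757 - 20196\right) \left(3327 + 5520\right)} = \frac{-2570 - 134}{-40872 + \left(20757 - 20196\right) \left(3327 + 5520\right)} = - \frac{2704}{-40872 + 561 \cdot 8847} = - \frac{2704}{-40872 + 4963167} = - \frac{2704}{4922295}$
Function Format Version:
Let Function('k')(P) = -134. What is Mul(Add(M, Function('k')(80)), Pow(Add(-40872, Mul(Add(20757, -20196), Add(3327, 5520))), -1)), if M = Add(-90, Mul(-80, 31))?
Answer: Rational(-2704, 4922295) ≈ -0.00054934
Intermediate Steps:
M = -2570 (M = Add(-90, -2480) = -2570)
Mul(Add(M, Function('k')(80)), Pow(Add(-40872, Mul(Add(20757, -20196), Add(3327, 5520))), -1)) = Mul(Add(-2570, -134), Pow(Add(-40872, Mul(Add(20757, -20196), Add(3327, 5520))), -1)) = Mul(-2704, Pow(Add(-40872, Mul(561, 8847)), -1)) = Mul(-2704, Pow(Add(-40872, 4963167), -1)) = Mul(-2704, Pow(4922295, -1)) = Mul(-2704, Rational(1, 4922295)) = Rational(-2704, 4922295)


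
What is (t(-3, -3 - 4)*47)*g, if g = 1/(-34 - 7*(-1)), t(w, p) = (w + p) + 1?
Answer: 47/3 ≈ 15.667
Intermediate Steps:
t(w, p) = 1 + p + w (t(w, p) = (p + w) + 1 = 1 + p + w)
g = -1/27 (g = 1/(-34 + 7) = 1/(-27) = -1/27 ≈ -0.037037)
(t(-3, -3 - 4)*47)*g = ((1 + (-3 - 4) - 3)*47)*(-1/27) = ((1 - 7 - 3)*47)*(-1/27) = -9*47*(-1/27) = -423*(-1/27) = 47/3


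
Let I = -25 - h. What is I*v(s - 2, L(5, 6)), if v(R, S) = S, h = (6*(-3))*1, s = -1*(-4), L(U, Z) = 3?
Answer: -21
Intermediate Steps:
s = 4
h = -18 (h = -18*1 = -18)
I = -7 (I = -25 - 1*(-18) = -25 + 18 = -7)
I*v(s - 2, L(5, 6)) = -7*3 = -21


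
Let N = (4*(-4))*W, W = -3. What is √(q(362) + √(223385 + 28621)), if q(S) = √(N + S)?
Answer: √(√410 + √252006) ≈ 22.853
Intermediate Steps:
N = 48 (N = (4*(-4))*(-3) = -16*(-3) = 48)
q(S) = √(48 + S)
√(q(362) + √(223385 + 28621)) = √(√(48 + 362) + √(223385 + 28621)) = √(√410 + √252006)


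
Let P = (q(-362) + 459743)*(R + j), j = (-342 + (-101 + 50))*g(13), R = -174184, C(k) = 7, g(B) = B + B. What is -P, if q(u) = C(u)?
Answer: 84778819500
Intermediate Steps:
g(B) = 2*B
q(u) = 7
j = -10218 (j = (-342 + (-101 + 50))*(2*13) = (-342 - 51)*26 = -393*26 = -10218)
P = -84778819500 (P = (7 + 459743)*(-174184 - 10218) = 459750*(-184402) = -84778819500)
-P = -1*(-84778819500) = 84778819500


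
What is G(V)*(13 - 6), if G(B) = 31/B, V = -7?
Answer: -31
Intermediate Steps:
G(V)*(13 - 6) = (31/(-7))*(13 - 6) = (31*(-⅐))*7 = -31/7*7 = -31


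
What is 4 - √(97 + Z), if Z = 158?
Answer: 4 - √255 ≈ -11.969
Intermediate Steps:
4 - √(97 + Z) = 4 - √(97 + 158) = 4 - √255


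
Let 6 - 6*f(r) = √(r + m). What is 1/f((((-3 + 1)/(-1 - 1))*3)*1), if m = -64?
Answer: 36/97 + 6*I*√61/97 ≈ 0.37113 + 0.48311*I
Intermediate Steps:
f(r) = 1 - √(-64 + r)/6 (f(r) = 1 - √(r - 64)/6 = 1 - √(-64 + r)/6)
1/f((((-3 + 1)/(-1 - 1))*3)*1) = 1/(1 - √(-64 + (((-3 + 1)/(-1 - 1))*3)*1)/6) = 1/(1 - √(-64 + (-2/(-2)*3)*1)/6) = 1/(1 - √(-64 + (-2*(-½)*3)*1)/6) = 1/(1 - √(-64 + (1*3)*1)/6) = 1/(1 - √(-64 + 3*1)/6) = 1/(1 - √(-64 + 3)/6) = 1/(1 - I*√61/6)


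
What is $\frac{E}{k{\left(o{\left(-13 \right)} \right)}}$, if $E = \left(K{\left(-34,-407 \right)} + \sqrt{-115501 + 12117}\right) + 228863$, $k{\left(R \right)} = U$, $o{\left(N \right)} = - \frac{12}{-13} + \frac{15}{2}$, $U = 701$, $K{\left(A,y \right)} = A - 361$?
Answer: $\frac{228468}{701} + \frac{2 i \sqrt{25846}}{701} \approx 325.92 + 0.45868 i$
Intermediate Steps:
$K{\left(A,y \right)} = -361 + A$
$o{\left(N \right)} = \frac{219}{26}$ ($o{\left(N \right)} = \left(-12\right) \left(- \frac{1}{13}\right) + 15 \cdot \frac{1}{2} = \frac{12}{13} + \frac{15}{2} = \frac{219}{26}$)
$k{\left(R \right)} = 701$
$E = 228468 + 2 i \sqrt{25846}$ ($E = \left(\left(-361 - 34\right) + \sqrt{-115501 + 12117}\right) + 228863 = \left(-395 + \sqrt{-103384}\right) + 228863 = \left(-395 + 2 i \sqrt{25846}\right) + 228863 = 228468 + 2 i \sqrt{25846} \approx 2.2847 \cdot 10^{5} + 321.53 i$)
$\frac{E}{k{\left(o{\left(-13 \right)} \right)}} = \frac{228468 + 2 i \sqrt{25846}}{701} = \left(228468 + 2 i \sqrt{25846}\right) \frac{1}{701} = \frac{228468}{701} + \frac{2 i \sqrt{25846}}{701}$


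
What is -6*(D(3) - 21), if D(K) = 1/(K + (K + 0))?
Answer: 125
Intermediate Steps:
D(K) = 1/(2*K) (D(K) = 1/(K + K) = 1/(2*K))
-6*(D(3) - 21) = -6*((½)/3 - 21) = -6*((½)*(⅓) - 21) = -6*(⅙ - 21) = -6*(-125/6) = 125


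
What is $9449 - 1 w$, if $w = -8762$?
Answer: $18211$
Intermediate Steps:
$9449 - 1 w = 9449 - 1 \left(-8762\right) = 9449 - -8762 = 9449 + 8762 = 18211$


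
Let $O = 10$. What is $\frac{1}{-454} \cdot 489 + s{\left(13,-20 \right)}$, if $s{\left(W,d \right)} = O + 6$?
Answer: $\frac{6775}{454} \approx 14.923$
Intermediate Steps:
$s{\left(W,d \right)} = 16$ ($s{\left(W,d \right)} = 10 + 6 = 16$)
$\frac{1}{-454} \cdot 489 + s{\left(13,-20 \right)} = \frac{1}{-454} \cdot 489 + 16 = \left(- \frac{1}{454}\right) 489 + 16 = - \frac{489}{454} + 16 = \frac{6775}{454}$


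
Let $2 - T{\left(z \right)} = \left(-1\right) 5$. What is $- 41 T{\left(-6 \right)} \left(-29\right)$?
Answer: $8323$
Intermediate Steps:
$T{\left(z \right)} = 7$ ($T{\left(z \right)} = 2 - \left(-1\right) 5 = 2 - -5 = 2 + 5 = 7$)
$- 41 T{\left(-6 \right)} \left(-29\right) = \left(-41\right) 7 \left(-29\right) = \left(-287\right) \left(-29\right) = 8323$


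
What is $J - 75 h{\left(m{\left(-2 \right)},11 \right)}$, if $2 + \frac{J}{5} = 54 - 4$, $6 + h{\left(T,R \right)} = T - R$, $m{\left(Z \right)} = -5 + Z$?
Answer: $2040$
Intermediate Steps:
$h{\left(T,R \right)} = -6 + T - R$ ($h{\left(T,R \right)} = -6 - \left(R - T\right) = -6 + T - R$)
$J = 240$ ($J = -10 + 5 \left(54 - 4\right) = -10 + 5 \cdot 50 = -10 + 250 = 240$)
$J - 75 h{\left(m{\left(-2 \right)},11 \right)} = 240 - 75 \left(-6 - 7 - 11\right) = 240 - -1800 = 240 + 1800 = 2040$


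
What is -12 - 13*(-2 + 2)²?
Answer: -12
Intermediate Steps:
-12 - 13*(-2 + 2)² = -12 - 13*0² = -12 - 13*0 = -12 + 0 = -12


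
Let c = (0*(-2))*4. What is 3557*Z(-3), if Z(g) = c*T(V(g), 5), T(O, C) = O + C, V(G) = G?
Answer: 0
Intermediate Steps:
c = 0 (c = 0*4 = 0)
T(O, C) = C + O
Z(g) = 0 (Z(g) = 0*(5 + g) = 0)
3557*Z(-3) = 3557*0 = 0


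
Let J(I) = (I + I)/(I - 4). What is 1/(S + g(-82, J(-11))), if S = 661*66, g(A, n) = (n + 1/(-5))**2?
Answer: 225/9816211 ≈ 2.2921e-5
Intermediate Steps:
J(I) = 2*I/(-4 + I) (J(I) = (2*I)/(-4 + I) = 2*I/(-4 + I))
g(A, n) = (-1/5 + n)**2 (g(A, n) = (n - 1/5)**2 = (-1/5 + n)**2)
S = 43626
1/(S + g(-82, J(-11))) = 1/(43626 + (-1 + 5*(2*(-11)/(-4 - 11)))**2/25) = 1/(43626 + (-1 + 5*(2*(-11)/(-15)))**2/25) = 1/(43626 + (-1 + 5*(2*(-11)*(-1/15)))**2/25) = 1/(43626 + (-1 + 5*(22/15))**2/25) = 1/(43626 + (-1 + 22/3)**2/25) = 1/(43626 + (19/3)**2/25) = 1/(43626 + (1/25)*(361/9)) = 1/(43626 + 361/225) = 1/(9816211/225) = 225/9816211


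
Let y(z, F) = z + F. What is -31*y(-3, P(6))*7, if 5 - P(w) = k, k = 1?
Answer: -217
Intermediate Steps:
P(w) = 4 (P(w) = 5 - 1*1 = 5 - 1 = 4)
y(z, F) = F + z
-31*y(-3, P(6))*7 = -31*(4 - 3)*7 = -31*1*7 = -31*7 = -217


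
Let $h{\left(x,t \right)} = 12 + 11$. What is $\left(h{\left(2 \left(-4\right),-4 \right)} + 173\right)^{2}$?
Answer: $38416$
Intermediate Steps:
$h{\left(x,t \right)} = 23$
$\left(h{\left(2 \left(-4\right),-4 \right)} + 173\right)^{2} = \left(23 + 173\right)^{2} = 196^{2} = 38416$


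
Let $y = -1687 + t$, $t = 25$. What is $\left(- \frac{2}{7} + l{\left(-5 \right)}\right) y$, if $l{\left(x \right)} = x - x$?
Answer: $\frac{3324}{7} \approx 474.86$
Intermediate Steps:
$l{\left(x \right)} = 0$
$y = -1662$ ($y = -1687 + 25 = -1662$)
$\left(- \frac{2}{7} + l{\left(-5 \right)}\right) y = \left(- \frac{2}{7} + 0\right) \left(-1662\right) = \left(- \frac{2}{7}\right) \left(-1662\right) = \frac{3324}{7}$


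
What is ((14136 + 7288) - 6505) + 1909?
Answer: 16828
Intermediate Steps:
((14136 + 7288) - 6505) + 1909 = (21424 - 6505) + 1909 = 14919 + 1909 = 16828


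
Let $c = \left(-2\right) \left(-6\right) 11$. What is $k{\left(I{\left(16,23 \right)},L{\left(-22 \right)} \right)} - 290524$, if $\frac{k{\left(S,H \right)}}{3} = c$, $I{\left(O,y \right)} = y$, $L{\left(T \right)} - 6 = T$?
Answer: $-290128$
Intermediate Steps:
$L{\left(T \right)} = 6 + T$
$c = 132$ ($c = 12 \cdot 11 = 132$)
$k{\left(S,H \right)} = 396$ ($k{\left(S,H \right)} = 3 \cdot 132 = 396$)
$k{\left(I{\left(16,23 \right)},L{\left(-22 \right)} \right)} - 290524 = 396 - 290524 = -290128$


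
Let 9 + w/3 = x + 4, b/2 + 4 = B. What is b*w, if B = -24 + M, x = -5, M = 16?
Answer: 720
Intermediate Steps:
B = -8 (B = -24 + 16 = -8)
b = -24 (b = -8 + 2*(-8) = -8 - 16 = -24)
w = -30 (w = -27 + 3*(-5 + 4) = -27 + 3*(-1) = -27 - 3 = -30)
b*w = -24*(-30) = 720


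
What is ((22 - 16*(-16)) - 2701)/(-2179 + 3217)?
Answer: -2423/1038 ≈ -2.3343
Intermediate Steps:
((22 - 16*(-16)) - 2701)/(-2179 + 3217) = ((22 + 256) - 2701)/1038 = (278 - 2701)*(1/1038) = -2423*1/1038 = -2423/1038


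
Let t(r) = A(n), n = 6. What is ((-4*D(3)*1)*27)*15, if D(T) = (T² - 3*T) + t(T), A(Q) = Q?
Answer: -9720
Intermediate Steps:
t(r) = 6
D(T) = 6 + T² - 3*T (D(T) = (T² - 3*T) + 6 = 6 + T² - 3*T)
((-4*D(3)*1)*27)*15 = ((-4*(6 + 3² - 3*3)*1)*27)*15 = ((-4*(6 + 9 - 9)*1)*27)*15 = ((-4*6*1)*27)*15 = (-24*1*27)*15 = -24*27*15 = -648*15 = -9720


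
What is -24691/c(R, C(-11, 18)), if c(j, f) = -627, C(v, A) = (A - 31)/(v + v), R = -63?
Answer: 24691/627 ≈ 39.380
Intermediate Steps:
C(v, A) = (-31 + A)/(2*v) (C(v, A) = (-31 + A)/((2*v)) = (-31 + A)*(1/(2*v)) = (-31 + A)/(2*v))
-24691/c(R, C(-11, 18)) = -24691/(-627) = -24691*(-1/627) = 24691/627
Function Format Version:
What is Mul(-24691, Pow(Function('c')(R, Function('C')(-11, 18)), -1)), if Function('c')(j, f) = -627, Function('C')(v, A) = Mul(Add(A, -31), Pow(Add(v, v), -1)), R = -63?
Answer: Rational(24691, 627) ≈ 39.380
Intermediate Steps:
Function('C')(v, A) = Mul(Rational(1, 2), Pow(v, -1), Add(-31, A)) (Function('C')(v, A) = Mul(Add(-31, A), Pow(Mul(2, v), -1)) = Mul(Add(-31, A), Mul(Rational(1, 2), Pow(v, -1))) = Mul(Rational(1, 2), Pow(v, -1), Add(-31, A)))
Mul(-24691, Pow(Function('c')(R, Function('C')(-11, 18)), -1)) = Mul(-24691, Pow(-627, -1)) = Mul(-24691, Rational(-1, 627)) = Rational(24691, 627)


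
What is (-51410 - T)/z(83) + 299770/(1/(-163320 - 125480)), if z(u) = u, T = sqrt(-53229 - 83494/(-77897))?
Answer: -7185606859410/83 - I*sqrt(322984013202343)/6465451 ≈ -8.6574e+10 - 2.7797*I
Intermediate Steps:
T = I*sqrt(322984013202343)/77897 (T = sqrt(-53229 - 83494*(-1/77897)) = sqrt(-53229 + 83494/77897) = sqrt(-4146295919/77897) = I*sqrt(322984013202343)/77897 ≈ 230.71*I)
(-51410 - T)/z(83) + 299770/(1/(-163320 - 125480)) = (-51410 - I*sqrt(322984013202343)/77897)/83 + 299770/(1/(-163320 - 125480)) = (-51410 - I*sqrt(322984013202343)/77897)*(1/83) + 299770/(1/(-288800)) = (-51410/83 - I*sqrt(322984013202343)/6465451) + 299770/(-1/288800) = (-51410/83 - I*sqrt(322984013202343)/6465451) + 299770*(-288800) = (-51410/83 - I*sqrt(322984013202343)/6465451) - 86573576000 = -7185606859410/83 - I*sqrt(322984013202343)/6465451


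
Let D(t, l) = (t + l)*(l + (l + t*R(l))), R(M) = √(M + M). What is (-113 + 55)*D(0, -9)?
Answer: -9396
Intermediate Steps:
R(M) = √2*√M (R(M) = √(2*M) = √2*√M)
D(t, l) = (l + t)*(2*l + t*√2*√l) (D(t, l) = (t + l)*(l + (l + t*(√2*√l))) = (l + t)*(l + (l + t*√2*√l)) = (l + t)*(2*l + t*√2*√l))
(-113 + 55)*D(0, -9) = (-113 + 55)*(2*(-9)² + 2*(-9)*0 + 0*√2*(-9)^(3/2) + √2*√(-9)*0²) = -58*(2*81 + 0 + 0*√2*(-27*I) + √2*(3*I)*0) = -58*(162 + 0 + 0 + 0) = -58*162 = -9396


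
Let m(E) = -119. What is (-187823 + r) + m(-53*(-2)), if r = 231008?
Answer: 43066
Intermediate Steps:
(-187823 + r) + m(-53*(-2)) = (-187823 + 231008) - 119 = 43185 - 119 = 43066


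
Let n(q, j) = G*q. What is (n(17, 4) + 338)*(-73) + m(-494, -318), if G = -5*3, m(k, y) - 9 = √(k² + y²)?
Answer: -6050 + 2*√86290 ≈ -5462.5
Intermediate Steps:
m(k, y) = 9 + √(k² + y²)
G = -15
n(q, j) = -15*q
(n(17, 4) + 338)*(-73) + m(-494, -318) = (-15*17 + 338)*(-73) + (9 + √((-494)² + (-318)²)) = (-255 + 338)*(-73) + (9 + √(244036 + 101124)) = 83*(-73) + (9 + √345160) = -6059 + (9 + 2*√86290) = -6050 + 2*√86290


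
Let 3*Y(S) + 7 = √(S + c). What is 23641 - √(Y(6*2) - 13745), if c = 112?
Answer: 23641 - √(-123726 + 6*√31)/3 ≈ 23641.0 - 117.23*I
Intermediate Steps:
Y(S) = -7/3 + √(112 + S)/3 (Y(S) = -7/3 + √(S + 112)/3 = -7/3 + √(112 + S)/3)
23641 - √(Y(6*2) - 13745) = 23641 - √((-7/3 + √(112 + 6*2)/3) - 13745) = 23641 - √((-7/3 + √(112 + 12)/3) - 13745) = 23641 - √((-7/3 + √124/3) - 13745) = 23641 - √((-7/3 + (2*√31)/3) - 13745) = 23641 - √((-7/3 + 2*√31/3) - 13745) = 23641 - √(-41242/3 + 2*√31/3)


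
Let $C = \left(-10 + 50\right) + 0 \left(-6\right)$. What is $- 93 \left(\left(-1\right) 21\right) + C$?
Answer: $1993$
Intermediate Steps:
$C = 40$ ($C = 40 + 0 = 40$)
$- 93 \left(\left(-1\right) 21\right) + C = - 93 \left(\left(-1\right) 21\right) + 40 = \left(-93\right) \left(-21\right) + 40 = 1953 + 40 = 1993$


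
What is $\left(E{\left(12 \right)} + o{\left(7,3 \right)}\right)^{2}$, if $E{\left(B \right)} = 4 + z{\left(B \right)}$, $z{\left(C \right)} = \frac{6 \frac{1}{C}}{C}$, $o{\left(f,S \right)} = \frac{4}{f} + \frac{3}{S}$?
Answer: $\frac{889249}{28224} \approx 31.507$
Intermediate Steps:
$o{\left(f,S \right)} = \frac{3}{S} + \frac{4}{f}$
$z{\left(C \right)} = \frac{6}{C^{2}}$
$E{\left(B \right)} = 4 + \frac{6}{B^{2}}$
$\left(E{\left(12 \right)} + o{\left(7,3 \right)}\right)^{2} = \left(\left(4 + \frac{6}{144}\right) + \left(\frac{3}{3} + \frac{4}{7}\right)\right)^{2} = \left(\left(4 + 6 \cdot \frac{1}{144}\right) + \left(3 \cdot \frac{1}{3} + 4 \cdot \frac{1}{7}\right)\right)^{2} = \left(\left(4 + \frac{1}{24}\right) + \left(1 + \frac{4}{7}\right)\right)^{2} = \left(\frac{97}{24} + \frac{11}{7}\right)^{2} = \left(\frac{943}{168}\right)^{2} = \frac{889249}{28224}$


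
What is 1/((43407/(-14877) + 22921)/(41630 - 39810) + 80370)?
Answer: 300846/24182781379 ≈ 1.2441e-5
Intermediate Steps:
1/((43407/(-14877) + 22921)/(41630 - 39810) + 80370) = 1/((43407*(-1/14877) + 22921)/1820 + 80370) = 1/((-4823/1653 + 22921)*(1/1820) + 80370) = 1/((37883590/1653)*(1/1820) + 80370) = 1/(3788359/300846 + 80370) = 1/(24182781379/300846) = 300846/24182781379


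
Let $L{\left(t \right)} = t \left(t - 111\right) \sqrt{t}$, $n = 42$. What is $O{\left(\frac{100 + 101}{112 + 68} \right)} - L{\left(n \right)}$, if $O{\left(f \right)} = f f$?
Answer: $\frac{4489}{3600} + 2898 \sqrt{42} \approx 18782.0$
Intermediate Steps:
$L{\left(t \right)} = t^{\frac{3}{2}} \left(-111 + t\right)$ ($L{\left(t \right)} = t \left(-111 + t\right) \sqrt{t} = t^{\frac{3}{2}} \left(-111 + t\right)$)
$O{\left(f \right)} = f^{2}$
$O{\left(\frac{100 + 101}{112 + 68} \right)} - L{\left(n \right)} = \left(\frac{100 + 101}{112 + 68}\right)^{2} - 42^{\frac{3}{2}} \left(-111 + 42\right) = \left(\frac{201}{180}\right)^{2} - 42 \sqrt{42} \left(-69\right) = \left(201 \cdot \frac{1}{180}\right)^{2} - - 2898 \sqrt{42} = \left(\frac{67}{60}\right)^{2} + 2898 \sqrt{42} = \frac{4489}{3600} + 2898 \sqrt{42}$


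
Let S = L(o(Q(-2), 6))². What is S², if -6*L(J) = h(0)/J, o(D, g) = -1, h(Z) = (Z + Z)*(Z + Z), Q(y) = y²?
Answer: 0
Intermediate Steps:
h(Z) = 4*Z² (h(Z) = (2*Z)*(2*Z) = 4*Z²)
L(J) = 0 (L(J) = -4*0²/(6*J) = -4*0/(6*J) = -0/J = -⅙*0 = 0)
S = 0 (S = 0² = 0)
S² = 0² = 0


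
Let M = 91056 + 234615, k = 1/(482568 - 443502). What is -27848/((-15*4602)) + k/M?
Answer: 333616504009/826973113590 ≈ 0.40342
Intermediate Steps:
k = 1/39066 ≈ 2.5598e-5
M = 325671
-27848/((-15*4602)) + k/M = -27848/((-15*4602)) + (1/39066)/325671 = -27848/(-69030) + (1/39066)*(1/325671) = -27848*(-1/69030) + 1/12722663286 = 236/585 + 1/12722663286 = 333616504009/826973113590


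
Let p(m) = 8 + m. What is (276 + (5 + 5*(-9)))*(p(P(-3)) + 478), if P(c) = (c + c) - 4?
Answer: 112336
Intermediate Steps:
P(c) = -4 + 2*c (P(c) = 2*c - 4 = -4 + 2*c)
(276 + (5 + 5*(-9)))*(p(P(-3)) + 478) = (276 + (5 + 5*(-9)))*((8 + (-4 + 2*(-3))) + 478) = (276 + (5 - 45))*((8 + (-4 - 6)) + 478) = (276 - 40)*((8 - 10) + 478) = 236*(-2 + 478) = 236*476 = 112336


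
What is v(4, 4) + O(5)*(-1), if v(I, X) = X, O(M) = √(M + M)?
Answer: 4 - √10 ≈ 0.83772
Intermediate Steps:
O(M) = √2*√M (O(M) = √(2*M) = √2*√M)
v(4, 4) + O(5)*(-1) = 4 + (√2*√5)*(-1) = 4 + √10*(-1) = 4 - √10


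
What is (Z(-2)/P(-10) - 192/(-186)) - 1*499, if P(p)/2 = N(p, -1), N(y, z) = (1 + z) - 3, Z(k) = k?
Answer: -46280/93 ≈ -497.63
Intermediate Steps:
N(y, z) = -2 + z
P(p) = -6 (P(p) = 2*(-2 - 1) = 2*(-3) = -6)
(Z(-2)/P(-10) - 192/(-186)) - 1*499 = (-2/(-6) - 192/(-186)) - 1*499 = (-2*(-⅙) - 192*(-1/186)) - 499 = (⅓ + 32/31) - 499 = 127/93 - 499 = -46280/93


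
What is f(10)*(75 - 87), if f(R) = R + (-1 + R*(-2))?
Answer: 132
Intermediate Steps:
f(R) = -1 - R (f(R) = R + (-1 - 2*R) = -1 - R)
f(10)*(75 - 87) = (-1 - 1*10)*(75 - 87) = (-1 - 10)*(-12) = -11*(-12) = 132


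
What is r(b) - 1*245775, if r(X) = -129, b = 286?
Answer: -245904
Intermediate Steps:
r(b) - 1*245775 = -129 - 1*245775 = -129 - 245775 = -245904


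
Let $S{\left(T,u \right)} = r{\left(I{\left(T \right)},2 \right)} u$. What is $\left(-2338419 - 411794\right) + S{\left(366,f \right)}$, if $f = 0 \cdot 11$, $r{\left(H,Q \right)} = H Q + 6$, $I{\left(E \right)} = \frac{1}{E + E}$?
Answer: $-2750213$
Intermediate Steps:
$I{\left(E \right)} = \frac{1}{2 E}$
$r{\left(H,Q \right)} = 6 + H Q$
$f = 0$
$S{\left(T,u \right)} = u \left(6 + \frac{1}{T}\right)$ ($S{\left(T,u \right)} = \left(6 + \frac{1}{2 T} 2\right) u = \left(6 + \frac{1}{T}\right) u = u \left(6 + \frac{1}{T}\right)$)
$\left(-2338419 - 411794\right) + S{\left(366,f \right)} = \left(-2338419 - 411794\right) + \left(6 \cdot 0 + \frac{0}{366}\right) = -2750213 + \left(0 + 0 \cdot \frac{1}{366}\right) = -2750213 + \left(0 + 0\right) = -2750213 + 0 = -2750213$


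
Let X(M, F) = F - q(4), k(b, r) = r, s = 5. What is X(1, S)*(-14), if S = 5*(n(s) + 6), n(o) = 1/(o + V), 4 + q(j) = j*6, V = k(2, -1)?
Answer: -315/2 ≈ -157.50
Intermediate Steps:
V = -1
q(j) = -4 + 6*j (q(j) = -4 + j*6 = -4 + 6*j)
n(o) = 1/(-1 + o) (n(o) = 1/(o - 1) = 1/(-1 + o))
S = 125/4 (S = 5*(1/(-1 + 5) + 6) = 5*(1/4 + 6) = 5*(¼ + 6) = 5*(25/4) = 125/4 ≈ 31.250)
X(M, F) = -20 + F (X(M, F) = F - (-4 + 6*4) = F - (-4 + 24) = F - 1*20 = F - 20 = -20 + F)
X(1, S)*(-14) = (-20 + 125/4)*(-14) = (45/4)*(-14) = -315/2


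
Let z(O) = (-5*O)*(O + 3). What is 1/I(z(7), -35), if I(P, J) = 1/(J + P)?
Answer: -385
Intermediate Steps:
z(O) = -5*O*(3 + O) (z(O) = (-5*O)*(3 + O) = -5*O*(3 + O))
1/I(z(7), -35) = 1/(1/(-35 - 5*7*(3 + 7))) = 1/(1/(-35 - 5*7*10)) = 1/(1/(-35 - 350)) = 1/(1/(-385)) = 1/(-1/385) = -385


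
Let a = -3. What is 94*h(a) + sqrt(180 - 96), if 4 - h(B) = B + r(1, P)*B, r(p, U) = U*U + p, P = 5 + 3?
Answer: 18988 + 2*sqrt(21) ≈ 18997.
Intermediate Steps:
P = 8
r(p, U) = p + U**2 (r(p, U) = U**2 + p = p + U**2)
h(B) = 4 - 66*B (h(B) = 4 - (B + (1 + 8**2)*B) = 4 - (B + (1 + 64)*B) = 4 - (B + 65*B) = 4 - 66*B)
94*h(a) + sqrt(180 - 96) = 94*(4 - 66*(-3)) + sqrt(180 - 96) = 94*(4 + 198) + sqrt(84) = 94*202 + 2*sqrt(21) = 18988 + 2*sqrt(21)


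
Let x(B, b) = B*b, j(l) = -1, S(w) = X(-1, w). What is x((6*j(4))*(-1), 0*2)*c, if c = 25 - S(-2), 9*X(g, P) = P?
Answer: 0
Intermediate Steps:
X(g, P) = P/9
S(w) = w/9
c = 227/9 (c = 25 - (-2)/9 = 25 - 1*(-2/9) = 25 + 2/9 = 227/9 ≈ 25.222)
x((6*j(4))*(-1), 0*2)*c = (((6*(-1))*(-1))*(0*2))*(227/9) = (-6*(-1)*0)*(227/9) = (6*0)*(227/9) = 0*(227/9) = 0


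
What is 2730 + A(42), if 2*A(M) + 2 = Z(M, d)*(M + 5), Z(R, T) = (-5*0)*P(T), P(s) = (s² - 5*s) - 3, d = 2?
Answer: 2729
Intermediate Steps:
P(s) = -3 + s² - 5*s
Z(R, T) = 0 (Z(R, T) = (-5*0)*(-3 + T² - 5*T) = 0*(-3 + T² - 5*T) = 0)
A(M) = -1 (A(M) = -1 + (0*(M + 5))/2 = -1 + (0*(5 + M))/2 = -1 + (½)*0 = -1 + 0 = -1)
2730 + A(42) = 2730 - 1 = 2729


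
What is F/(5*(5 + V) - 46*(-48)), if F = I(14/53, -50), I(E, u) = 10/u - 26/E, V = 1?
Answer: -1726/39165 ≈ -0.044070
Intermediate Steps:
I(E, u) = -26/E + 10/u
F = -3452/35 (F = -26/(14/53) + 10/(-50) = -26/(14*(1/53)) + 10*(-1/50) = -26/14/53 - ⅕ = -26*53/14 - ⅕ = -689/7 - ⅕ = -3452/35 ≈ -98.629)
F/(5*(5 + V) - 46*(-48)) = -3452/(35*(5*(5 + 1) - 46*(-48))) = -3452/(35*(5*6 + 2208)) = -3452/(35*(30 + 2208)) = -3452/35/2238 = -3452/35*1/2238 = -1726/39165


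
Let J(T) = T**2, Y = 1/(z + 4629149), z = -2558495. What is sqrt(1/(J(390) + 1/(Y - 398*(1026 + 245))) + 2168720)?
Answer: sqrt(55047072736418386193847042522970344485946)/159318193138954446 ≈ 1472.7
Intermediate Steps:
Y = 1/2070654 (Y = 1/(-2558495 + 4629149) = 1/2070654 ≈ 4.8294e-7)
sqrt(1/(J(390) + 1/(Y - 398*(1026 + 245))) + 2168720) = sqrt(1/(390**2 + 1/(1/2070654 - 398*(1026 + 245))) + 2168720) = sqrt(1/(152100 + 1/(1/2070654 - 398*1271)) + 2168720) = sqrt(1/(152100 + 1/(1/2070654 - 505858)) + 2168720) = sqrt(1/(152100 + 1/(-1047456891131/2070654)) + 2168720) = sqrt(1/(152100 - 2070654/1047456891131) + 2168720) = sqrt(1/(159318193138954446/1047456891131) + 2168720) = sqrt(1047456891131/159318193138954446 + 2168720) = sqrt(345516551825360743020251/159318193138954446) = sqrt(55047072736418386193847042522970344485946)/159318193138954446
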